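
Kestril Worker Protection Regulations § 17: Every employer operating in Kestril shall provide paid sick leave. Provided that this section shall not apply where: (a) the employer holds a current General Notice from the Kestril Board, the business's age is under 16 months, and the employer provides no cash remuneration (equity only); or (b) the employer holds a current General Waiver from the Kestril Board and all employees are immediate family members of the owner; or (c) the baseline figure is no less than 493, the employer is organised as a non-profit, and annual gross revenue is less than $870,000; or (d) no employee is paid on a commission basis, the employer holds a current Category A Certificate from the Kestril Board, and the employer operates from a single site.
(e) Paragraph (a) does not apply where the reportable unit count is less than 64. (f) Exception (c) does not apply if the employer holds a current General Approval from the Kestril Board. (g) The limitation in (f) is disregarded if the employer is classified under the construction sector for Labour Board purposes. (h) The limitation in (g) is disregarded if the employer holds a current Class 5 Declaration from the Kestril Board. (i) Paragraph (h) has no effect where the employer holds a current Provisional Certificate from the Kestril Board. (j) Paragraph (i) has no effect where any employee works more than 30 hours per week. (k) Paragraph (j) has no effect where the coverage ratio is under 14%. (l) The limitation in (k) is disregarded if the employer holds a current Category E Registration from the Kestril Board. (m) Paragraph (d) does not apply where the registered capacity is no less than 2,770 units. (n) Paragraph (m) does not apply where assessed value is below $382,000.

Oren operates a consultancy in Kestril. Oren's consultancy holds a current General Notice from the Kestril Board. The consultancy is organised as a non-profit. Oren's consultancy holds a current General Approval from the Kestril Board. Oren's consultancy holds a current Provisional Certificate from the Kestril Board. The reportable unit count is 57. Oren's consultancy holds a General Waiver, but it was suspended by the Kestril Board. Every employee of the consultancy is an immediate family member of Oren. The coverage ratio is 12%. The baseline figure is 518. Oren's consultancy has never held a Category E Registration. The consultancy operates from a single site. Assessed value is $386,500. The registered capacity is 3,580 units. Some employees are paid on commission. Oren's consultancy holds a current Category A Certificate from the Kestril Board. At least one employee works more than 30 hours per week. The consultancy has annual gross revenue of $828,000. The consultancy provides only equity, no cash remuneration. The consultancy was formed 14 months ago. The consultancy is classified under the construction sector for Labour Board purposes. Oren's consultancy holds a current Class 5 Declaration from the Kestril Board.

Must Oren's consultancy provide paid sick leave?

No — exception (c) applies; Oren's consultancy is not required to provide paid sick leave.

All of (a)'s requirements are met (a current General Notice is held; the business's age is 14 months, under the 16 months limit; remuneration is equity-only). But: (e) operates against (a): the reportable unit count is 57, less than the 64 limit. So (a) is unavailable.
Exception (b) requires that the employer holds a current General Waiver from the Kestril Board; but no current General Waiver is held, so (b) is unavailable.
Exception (c) is satisfied on its face — the baseline figure is 518, meeting the 493 threshold; the employer is a non-profit; annual gross revenue is $828,000, less than the $870,000 limit. As to paragraphs (f)–(l): (f) would limit (c) — a current General Approval is held — but (g) sets (f) aside: (g) operates against (f): the consultancy is classified under the construction sector. (h) operates (a current Class 5 Declaration is held), but is overridden by (i): (i) is triggered — a current Provisional Certificate is held. (j) is triggered (at least one employee exceeds 30 hours/week), but is itself disapplied by (k): (k) operates against (j): the coverage ratio is 12%, under the 14% limit. (l), which would lift (k), is not triggered — no current Category E Registration is held. So (c) applies.
Exception (d) requires that no employee is paid on a commission basis; but some employees are paid on commission, so (d) is unavailable.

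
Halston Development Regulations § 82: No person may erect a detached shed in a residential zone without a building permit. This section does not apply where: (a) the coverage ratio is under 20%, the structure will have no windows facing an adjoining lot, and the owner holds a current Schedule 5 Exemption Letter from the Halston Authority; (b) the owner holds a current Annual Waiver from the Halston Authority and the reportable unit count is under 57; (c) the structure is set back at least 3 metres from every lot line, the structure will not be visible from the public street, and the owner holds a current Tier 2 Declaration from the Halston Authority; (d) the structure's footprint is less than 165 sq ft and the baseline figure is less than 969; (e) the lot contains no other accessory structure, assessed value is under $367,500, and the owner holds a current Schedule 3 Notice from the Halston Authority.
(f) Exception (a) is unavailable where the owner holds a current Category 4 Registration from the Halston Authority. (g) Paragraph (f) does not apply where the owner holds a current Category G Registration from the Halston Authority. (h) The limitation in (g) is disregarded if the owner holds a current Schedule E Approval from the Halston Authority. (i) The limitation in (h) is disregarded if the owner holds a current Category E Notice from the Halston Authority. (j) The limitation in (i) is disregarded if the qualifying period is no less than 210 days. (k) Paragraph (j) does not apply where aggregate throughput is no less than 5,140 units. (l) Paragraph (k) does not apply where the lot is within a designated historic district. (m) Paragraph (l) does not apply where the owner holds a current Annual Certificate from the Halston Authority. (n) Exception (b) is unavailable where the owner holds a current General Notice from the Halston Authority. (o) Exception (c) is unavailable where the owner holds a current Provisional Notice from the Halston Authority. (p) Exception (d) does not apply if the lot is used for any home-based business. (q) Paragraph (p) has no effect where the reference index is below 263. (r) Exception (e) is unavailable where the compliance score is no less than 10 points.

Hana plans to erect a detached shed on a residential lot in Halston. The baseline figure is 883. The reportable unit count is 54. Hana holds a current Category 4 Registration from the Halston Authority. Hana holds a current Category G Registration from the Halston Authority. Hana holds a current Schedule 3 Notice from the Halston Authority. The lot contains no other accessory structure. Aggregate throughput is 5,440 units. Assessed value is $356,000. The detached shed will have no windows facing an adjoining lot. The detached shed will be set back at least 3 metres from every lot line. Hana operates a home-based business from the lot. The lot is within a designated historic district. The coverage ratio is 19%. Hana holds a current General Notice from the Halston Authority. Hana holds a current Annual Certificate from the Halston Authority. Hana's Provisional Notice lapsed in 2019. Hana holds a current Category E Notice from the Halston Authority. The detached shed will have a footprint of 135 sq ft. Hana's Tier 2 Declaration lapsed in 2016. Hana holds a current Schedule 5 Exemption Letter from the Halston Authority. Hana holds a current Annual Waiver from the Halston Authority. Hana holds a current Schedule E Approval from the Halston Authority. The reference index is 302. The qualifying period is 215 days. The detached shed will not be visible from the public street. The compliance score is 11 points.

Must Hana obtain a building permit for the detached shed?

No — exception (a) applies; Hana does not need a building permit.

All of (a)'s requirements are met (the coverage ratio is 19%, under the 20% limit; no windows face an adjoining lot; a current Schedule 5 Exemption Letter is held). Applying paragraphs (f)–(m): (f) would limit (a) — a current Category 4 Registration is held — but (g) sets (f) aside: (g) operates against (f): a current Category G Registration is held. (h) applies (a current Schedule E Approval is held), but is displaced by (i): (i) operates against (h): a current Category E Notice is held. (j) is engaged (the qualifying period is 215 days, meeting the 210 days threshold), but yields to (k): (k) is triggered — aggregate throughput is 5,440 units, meeting the 5,140 units threshold. (l) would limit (k) — the lot is in a historic district — but (m) sets (l) aside: (m) is engaged — a current Annual Certificate is held. So (a) applies.
Exception (b)'s conditions are all satisfied: a current Annual Waiver is held; the reportable unit count is 54, under the 57 limit. But applying paragraph (n): (n) operates against (b): a current General Notice is held. So (b) is unavailable.
Exception (c) does not apply: the Tier 2 Declaration is not current.
Exception (d) is satisfied on its face — the structure's footprint is 135 sq ft, less than the 165 sq ft limit; the baseline figure is 883, less than the 969 limit. However, paragraphs (p)–(q) must be considered: (p) operates against (d): a home-based business operates on the lot. (q) does not operate here (the reference index is 302, not below 263), so (p) stands. (d) is therefore removed.
Exception (e) is satisfied on its face — the lot has no other accessory structure; assessed value is $356,000, under the $367,500 limit; a current Schedule 3 Notice is held. But: (r) operates against (e): the compliance score is 11 points, meeting the 10 points threshold. (e) is therefore removed.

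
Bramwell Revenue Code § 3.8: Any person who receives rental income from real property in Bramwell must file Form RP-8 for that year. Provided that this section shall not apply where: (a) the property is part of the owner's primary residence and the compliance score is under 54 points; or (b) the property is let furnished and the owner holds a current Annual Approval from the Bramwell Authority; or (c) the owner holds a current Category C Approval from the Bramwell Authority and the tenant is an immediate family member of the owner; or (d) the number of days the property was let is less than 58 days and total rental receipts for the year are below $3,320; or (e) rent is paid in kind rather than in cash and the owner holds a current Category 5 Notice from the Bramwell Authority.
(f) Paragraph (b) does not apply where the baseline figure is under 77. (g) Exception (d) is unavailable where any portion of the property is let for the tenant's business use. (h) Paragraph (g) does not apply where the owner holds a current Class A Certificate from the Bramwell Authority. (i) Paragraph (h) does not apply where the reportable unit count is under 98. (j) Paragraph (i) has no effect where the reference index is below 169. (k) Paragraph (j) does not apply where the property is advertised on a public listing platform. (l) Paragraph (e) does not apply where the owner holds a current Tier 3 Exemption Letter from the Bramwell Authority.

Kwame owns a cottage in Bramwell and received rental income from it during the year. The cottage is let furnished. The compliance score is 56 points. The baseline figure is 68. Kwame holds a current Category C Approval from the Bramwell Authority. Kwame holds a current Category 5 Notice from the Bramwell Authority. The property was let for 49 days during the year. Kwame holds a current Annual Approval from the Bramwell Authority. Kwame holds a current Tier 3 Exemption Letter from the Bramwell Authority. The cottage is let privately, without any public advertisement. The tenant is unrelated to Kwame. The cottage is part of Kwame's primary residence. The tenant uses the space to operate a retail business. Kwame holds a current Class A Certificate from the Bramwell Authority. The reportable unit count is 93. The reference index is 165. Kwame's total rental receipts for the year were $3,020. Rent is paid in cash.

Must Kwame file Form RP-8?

Exception (a) fails — the compliance score is 56 points, not under 54 points.
Exception (b) is satisfied on its face — the property is let furnished; a current Annual Approval is held. But applying paragraph (f): (f) applies — the baseline figure is 68, under the 77 limit. Exception (b) does not apply.
Exception (c) requires that the tenant is an immediate family member of the owner; but the tenant is unrelated to the owner, so (c) is unavailable.
All of (d)'s requirements are met (the number of days the property was let is 49 days, less than the 58 days limit; total rental receipts for the year are $3,020, below the $3,320 limit). As to paragraphs (g)–(k): (g) would limit (d) — the space is let for business use — but (h) sets (g) aside: (h) operates — a current Class A Certificate is held. (i) would limit (h) — the reportable unit count is 93, under the 98 limit — but (j) sets (i) aside: (j) is triggered — the reference index is 165, below the 169 limit. (k) is inapplicable (the property is let privately without advertisement), so (j) stands. (d) remains available.
Exception (e) fails — rent is paid in cash.

No — exception (d) applies; Kwame is not required to file Form RP-8.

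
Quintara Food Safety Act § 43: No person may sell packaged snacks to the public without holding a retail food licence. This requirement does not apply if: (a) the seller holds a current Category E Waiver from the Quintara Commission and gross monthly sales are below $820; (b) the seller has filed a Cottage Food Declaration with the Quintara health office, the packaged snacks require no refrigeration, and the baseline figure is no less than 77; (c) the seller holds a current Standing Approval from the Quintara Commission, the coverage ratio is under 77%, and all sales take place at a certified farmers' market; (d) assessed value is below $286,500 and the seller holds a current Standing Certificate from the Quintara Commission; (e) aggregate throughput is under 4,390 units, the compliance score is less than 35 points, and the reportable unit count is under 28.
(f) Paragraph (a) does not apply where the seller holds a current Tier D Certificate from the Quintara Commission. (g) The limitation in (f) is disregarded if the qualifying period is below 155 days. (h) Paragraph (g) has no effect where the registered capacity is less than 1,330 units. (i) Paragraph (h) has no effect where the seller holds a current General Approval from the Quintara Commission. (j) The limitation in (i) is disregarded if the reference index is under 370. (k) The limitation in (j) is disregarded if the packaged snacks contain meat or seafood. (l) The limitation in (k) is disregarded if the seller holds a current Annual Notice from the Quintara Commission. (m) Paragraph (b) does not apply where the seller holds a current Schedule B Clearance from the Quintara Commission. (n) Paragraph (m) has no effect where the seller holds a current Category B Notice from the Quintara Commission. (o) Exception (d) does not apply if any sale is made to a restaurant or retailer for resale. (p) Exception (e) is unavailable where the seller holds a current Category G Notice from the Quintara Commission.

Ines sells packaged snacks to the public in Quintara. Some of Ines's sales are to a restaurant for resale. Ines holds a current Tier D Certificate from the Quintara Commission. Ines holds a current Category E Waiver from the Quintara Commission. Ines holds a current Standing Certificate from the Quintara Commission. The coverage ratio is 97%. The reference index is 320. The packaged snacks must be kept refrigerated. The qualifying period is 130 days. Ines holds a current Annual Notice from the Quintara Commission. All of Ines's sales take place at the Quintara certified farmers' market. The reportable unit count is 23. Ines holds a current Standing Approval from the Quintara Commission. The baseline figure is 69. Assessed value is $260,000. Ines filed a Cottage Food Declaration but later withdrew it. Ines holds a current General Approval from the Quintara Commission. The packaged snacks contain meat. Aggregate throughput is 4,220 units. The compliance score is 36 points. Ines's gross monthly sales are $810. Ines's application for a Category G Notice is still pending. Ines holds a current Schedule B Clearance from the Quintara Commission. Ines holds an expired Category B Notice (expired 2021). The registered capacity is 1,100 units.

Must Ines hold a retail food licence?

Exception (a) is satisfied on its face — a current Category E Waiver is held; gross monthly sales are $810, below the $820 limit. But applying paragraphs (f)–(l): (f) operates against (a): a current Tier D Certificate is held. (g) applies (the qualifying period is 130 days, below the 155 days limit), but yields to (h): (h) operates against (g): the registered capacity is 1,100 units, less than the 1,330 units limit. (i) is engaged (a current General Approval is held), but is overridden by (j): (j) operates against (i): the reference index is 320, under the 370 limit. (k) would limit (j) — the packaged snacks contain meat — but (l) sets (k) aside: (l) operates against (k): a current Annual Notice is held. Exception (a) does not apply.
Exception (b) requires that the seller has filed a Cottage Food Declaration with the Quintara health office; but the Cottage Food Declaration was withdrawn, so (b) is unavailable.
Exception (c) fails — the coverage ratio is 97%, not under 77%.
Exception (d) is satisfied on its face — assessed value is $260,000, below the $286,500 limit; a current Standing Certificate is held. However, paragraph (o) must be considered: (o) is triggered — some sales are to a restaurant for resale. (d) is therefore removed.
Exception (e) requires that the compliance score is less than 35 points; but the compliance score is 36 points, not less than 35 points, so (e) is unavailable.
None of the exceptions is available; § 43 applies in full.

Yes — Ines must hold a retail food licence.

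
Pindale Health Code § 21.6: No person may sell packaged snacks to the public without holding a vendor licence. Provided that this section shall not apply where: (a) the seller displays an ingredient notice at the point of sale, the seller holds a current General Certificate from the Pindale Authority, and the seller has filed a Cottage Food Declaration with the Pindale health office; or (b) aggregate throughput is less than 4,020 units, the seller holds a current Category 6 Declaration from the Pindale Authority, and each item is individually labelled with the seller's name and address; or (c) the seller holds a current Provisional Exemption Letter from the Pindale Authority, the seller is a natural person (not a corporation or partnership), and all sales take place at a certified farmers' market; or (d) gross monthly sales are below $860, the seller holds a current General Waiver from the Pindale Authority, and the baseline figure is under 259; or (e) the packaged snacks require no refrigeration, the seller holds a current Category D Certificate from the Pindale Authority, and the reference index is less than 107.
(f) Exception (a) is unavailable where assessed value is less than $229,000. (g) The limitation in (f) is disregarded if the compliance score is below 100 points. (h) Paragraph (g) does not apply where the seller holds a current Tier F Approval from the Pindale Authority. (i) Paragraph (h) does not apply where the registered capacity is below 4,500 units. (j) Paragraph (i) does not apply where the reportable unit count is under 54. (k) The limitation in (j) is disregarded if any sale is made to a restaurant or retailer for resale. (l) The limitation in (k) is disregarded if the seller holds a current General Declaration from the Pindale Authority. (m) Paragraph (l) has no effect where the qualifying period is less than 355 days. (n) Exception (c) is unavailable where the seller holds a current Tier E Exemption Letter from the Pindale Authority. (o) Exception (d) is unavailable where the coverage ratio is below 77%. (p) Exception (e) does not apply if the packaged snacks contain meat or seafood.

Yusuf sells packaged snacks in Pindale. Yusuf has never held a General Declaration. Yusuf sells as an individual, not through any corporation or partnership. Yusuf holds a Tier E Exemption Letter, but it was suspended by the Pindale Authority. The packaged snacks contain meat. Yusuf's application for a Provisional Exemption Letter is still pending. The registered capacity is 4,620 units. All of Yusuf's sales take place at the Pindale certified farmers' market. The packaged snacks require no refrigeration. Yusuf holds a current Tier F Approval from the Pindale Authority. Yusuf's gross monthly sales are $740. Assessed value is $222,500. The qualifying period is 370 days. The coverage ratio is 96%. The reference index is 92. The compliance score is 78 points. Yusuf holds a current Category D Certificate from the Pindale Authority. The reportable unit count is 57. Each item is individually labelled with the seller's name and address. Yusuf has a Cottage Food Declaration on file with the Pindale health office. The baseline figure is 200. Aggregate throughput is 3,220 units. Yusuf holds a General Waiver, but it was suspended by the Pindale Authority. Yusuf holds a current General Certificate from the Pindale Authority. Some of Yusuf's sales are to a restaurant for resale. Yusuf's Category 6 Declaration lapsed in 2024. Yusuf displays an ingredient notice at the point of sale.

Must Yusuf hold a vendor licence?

Yes — Yusuf must hold a vendor licence.

Exception (a) is satisfied on its face — an ingredient notice is displayed; a current General Certificate is held; a Cottage Food Declaration is on file. Turning to paragraphs (f)–(m): (f) is engaged — assessed value is $222,500, less than the $229,000 limit. (g) would limit (f) — the compliance score is 78 points, below the 100 points limit — but (h) sets (g) aside: (h) operates against (g): a current Tier F Approval is held. (i) is not triggered (the registered capacity is 4,620 units, not below 4,500 units), so (h) stands. Exception (a) does not apply.
Exception (b) requires that the seller holds a current Category 6 Declaration from the Pindale Authority; but no current Category 6 Declaration is held, so (b) is unavailable.
Exception (c) fails — there is no Provisional Exemption Letter in force.
Exception (d) does not apply: there is no General Waiver in force.
All of (e)'s requirements are met (the packaged snacks are shelf-stable; a current Category D Certificate is held; the reference index is 92, less than the 107 limit). But: (p) operates — the packaged snacks contain meat. (e) is therefore removed.
None of the exceptions is available; § 21.6 applies in full.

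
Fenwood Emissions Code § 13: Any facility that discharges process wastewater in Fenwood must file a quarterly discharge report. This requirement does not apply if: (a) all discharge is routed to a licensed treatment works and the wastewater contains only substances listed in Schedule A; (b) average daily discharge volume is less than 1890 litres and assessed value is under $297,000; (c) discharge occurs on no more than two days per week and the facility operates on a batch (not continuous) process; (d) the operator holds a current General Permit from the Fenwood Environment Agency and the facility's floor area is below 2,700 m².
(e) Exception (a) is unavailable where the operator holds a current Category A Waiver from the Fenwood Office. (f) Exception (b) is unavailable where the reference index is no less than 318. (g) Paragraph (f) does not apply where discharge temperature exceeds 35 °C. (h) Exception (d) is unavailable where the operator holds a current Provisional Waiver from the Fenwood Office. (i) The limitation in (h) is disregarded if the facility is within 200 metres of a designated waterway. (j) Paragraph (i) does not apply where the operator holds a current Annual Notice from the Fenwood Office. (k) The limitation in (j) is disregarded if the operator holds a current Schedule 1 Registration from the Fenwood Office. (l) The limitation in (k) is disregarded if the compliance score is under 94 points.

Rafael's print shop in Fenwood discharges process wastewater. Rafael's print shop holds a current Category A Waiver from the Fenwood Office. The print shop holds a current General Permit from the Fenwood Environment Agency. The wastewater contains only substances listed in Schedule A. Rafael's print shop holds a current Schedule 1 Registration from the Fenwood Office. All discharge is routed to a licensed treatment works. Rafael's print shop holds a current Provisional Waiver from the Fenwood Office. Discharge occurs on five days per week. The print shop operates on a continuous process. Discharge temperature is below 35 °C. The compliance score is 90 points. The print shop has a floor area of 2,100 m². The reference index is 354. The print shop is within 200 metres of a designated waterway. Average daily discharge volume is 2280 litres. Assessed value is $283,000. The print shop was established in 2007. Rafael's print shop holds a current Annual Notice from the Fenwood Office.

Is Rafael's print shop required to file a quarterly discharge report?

Yes — Rafael's print shop must file a quarterly discharge report.

Exception (a): discharge is routed to a licensed treatment works; the wastewater is Schedule-A-only — every condition holds. However, paragraph (e) must be considered: (e) is triggered — a current Category A Waiver is held. (a) is therefore removed.
Exception (b) does not apply: average daily discharge volume is 2280 litres, not less than 1890 litres.
Exception (c) requires that discharge occurs on no more than two days per week; but discharge occurs on five days per week, so (c) is unavailable.
Exception (d): a current General Permit is held; the facility's floor area is 2,100 m², below the 2,700 m² limit — every condition holds. Turning to paragraphs (h)–(l): (h) operates against (d): a current Provisional Waiver is held. (i) is triggered (the print shop is within 200 m of a designated waterway), but is displaced by (j): (j) is engaged — a current Annual Notice is held. (k) is engaged (a current Schedule 1 Registration is held), but is overridden by (l): (l) operates against (k): the compliance score is 90 points, under the 94 points limit. (d) is therefore removed.
No exception applies. The general rule governs.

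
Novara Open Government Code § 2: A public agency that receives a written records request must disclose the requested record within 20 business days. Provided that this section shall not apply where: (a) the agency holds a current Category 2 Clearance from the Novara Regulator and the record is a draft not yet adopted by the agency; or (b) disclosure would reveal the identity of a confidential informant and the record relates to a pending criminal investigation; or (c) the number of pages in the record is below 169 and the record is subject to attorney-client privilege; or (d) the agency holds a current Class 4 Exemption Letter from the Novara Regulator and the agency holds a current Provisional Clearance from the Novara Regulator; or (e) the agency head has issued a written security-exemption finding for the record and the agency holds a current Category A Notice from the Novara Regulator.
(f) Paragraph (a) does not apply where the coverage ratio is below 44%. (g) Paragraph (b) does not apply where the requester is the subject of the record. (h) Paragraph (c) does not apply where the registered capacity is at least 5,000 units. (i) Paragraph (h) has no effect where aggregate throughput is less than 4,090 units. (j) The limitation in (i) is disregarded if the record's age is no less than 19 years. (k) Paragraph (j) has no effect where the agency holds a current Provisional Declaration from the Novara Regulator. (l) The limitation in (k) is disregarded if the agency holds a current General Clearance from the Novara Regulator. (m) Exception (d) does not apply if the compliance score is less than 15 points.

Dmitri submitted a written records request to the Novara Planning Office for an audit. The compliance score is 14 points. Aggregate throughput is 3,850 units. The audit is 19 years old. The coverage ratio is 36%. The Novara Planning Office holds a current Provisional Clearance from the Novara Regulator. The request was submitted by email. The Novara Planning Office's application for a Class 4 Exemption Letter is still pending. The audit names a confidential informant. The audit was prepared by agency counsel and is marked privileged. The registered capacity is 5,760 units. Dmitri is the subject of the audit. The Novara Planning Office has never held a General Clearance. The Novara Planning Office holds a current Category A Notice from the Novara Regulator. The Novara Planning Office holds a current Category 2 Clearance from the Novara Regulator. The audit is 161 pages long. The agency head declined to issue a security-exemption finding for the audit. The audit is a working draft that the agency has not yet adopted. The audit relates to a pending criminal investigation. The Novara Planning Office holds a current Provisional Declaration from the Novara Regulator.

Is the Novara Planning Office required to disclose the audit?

Exception (a) is satisfied on its face — a current Category 2 Clearance is held; the audit is an unadopted draft. But applying paragraph (f): (f) operates against (a): the coverage ratio is 36%, below the 44% limit. So (a) is unavailable.
All of (b)'s requirements are met (the audit names a confidential informant; the audit relates to a pending investigation). But applying paragraph (g): (g) is triggered — Dmitri is the subject of the audit. So (b) is unavailable.
Exception (c) is satisfied on its face — the number of pages in the record is 161, below the 169 limit; the audit is privileged. Considering the limiting provisions: (h) applies (the registered capacity is 5,760 units, meeting the 5,000 units threshold), but yields to (i): (i) is triggered — aggregate throughput is 3,850 units, less than the 4,090 units limit. (j) would limit (i) — the record's age is 19 years, meeting the 19 years threshold — but (k) sets (j) aside: (k) operates against (j): a current Provisional Declaration is held. (l) does not operate here (there is no General Clearance in force), so (k) stands. (c) remains available.
Exception (d) fails — no current Class 4 Exemption Letter is held.
Exception (e) fails — the agency head declined to issue a security-exemption finding.

No — exception (c) applies; the Novara Planning Office is not required to disclose the audit.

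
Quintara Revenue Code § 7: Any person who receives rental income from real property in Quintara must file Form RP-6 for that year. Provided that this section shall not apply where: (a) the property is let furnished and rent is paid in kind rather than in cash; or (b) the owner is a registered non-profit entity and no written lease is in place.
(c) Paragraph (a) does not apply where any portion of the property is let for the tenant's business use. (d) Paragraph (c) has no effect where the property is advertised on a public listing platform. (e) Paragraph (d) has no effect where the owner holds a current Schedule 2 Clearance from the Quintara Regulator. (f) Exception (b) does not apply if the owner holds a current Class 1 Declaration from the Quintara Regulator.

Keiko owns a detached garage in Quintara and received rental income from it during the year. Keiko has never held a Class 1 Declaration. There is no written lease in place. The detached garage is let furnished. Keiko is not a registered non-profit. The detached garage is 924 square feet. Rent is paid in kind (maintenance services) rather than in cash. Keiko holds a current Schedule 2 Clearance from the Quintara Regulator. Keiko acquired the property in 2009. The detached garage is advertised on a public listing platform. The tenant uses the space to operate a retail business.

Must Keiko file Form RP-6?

Yes — Keiko must file Form RP-6.

Exception (a): the property is let furnished; rent is paid in kind — every condition holds. Turning to paragraphs (c)–(e): (c) operates against (a): the space is let for business use. (d) is triggered (the property is publicly advertised), but is overridden by (e): (e) operates against (d): a current Schedule 2 Clearance is held. So (a) is unavailable.
Exception (b) requires that the owner is a registered non-profit entity; but Keiko is not a registered non-profit, so (b) is unavailable.
Every exception is unavailable, so the rule governs.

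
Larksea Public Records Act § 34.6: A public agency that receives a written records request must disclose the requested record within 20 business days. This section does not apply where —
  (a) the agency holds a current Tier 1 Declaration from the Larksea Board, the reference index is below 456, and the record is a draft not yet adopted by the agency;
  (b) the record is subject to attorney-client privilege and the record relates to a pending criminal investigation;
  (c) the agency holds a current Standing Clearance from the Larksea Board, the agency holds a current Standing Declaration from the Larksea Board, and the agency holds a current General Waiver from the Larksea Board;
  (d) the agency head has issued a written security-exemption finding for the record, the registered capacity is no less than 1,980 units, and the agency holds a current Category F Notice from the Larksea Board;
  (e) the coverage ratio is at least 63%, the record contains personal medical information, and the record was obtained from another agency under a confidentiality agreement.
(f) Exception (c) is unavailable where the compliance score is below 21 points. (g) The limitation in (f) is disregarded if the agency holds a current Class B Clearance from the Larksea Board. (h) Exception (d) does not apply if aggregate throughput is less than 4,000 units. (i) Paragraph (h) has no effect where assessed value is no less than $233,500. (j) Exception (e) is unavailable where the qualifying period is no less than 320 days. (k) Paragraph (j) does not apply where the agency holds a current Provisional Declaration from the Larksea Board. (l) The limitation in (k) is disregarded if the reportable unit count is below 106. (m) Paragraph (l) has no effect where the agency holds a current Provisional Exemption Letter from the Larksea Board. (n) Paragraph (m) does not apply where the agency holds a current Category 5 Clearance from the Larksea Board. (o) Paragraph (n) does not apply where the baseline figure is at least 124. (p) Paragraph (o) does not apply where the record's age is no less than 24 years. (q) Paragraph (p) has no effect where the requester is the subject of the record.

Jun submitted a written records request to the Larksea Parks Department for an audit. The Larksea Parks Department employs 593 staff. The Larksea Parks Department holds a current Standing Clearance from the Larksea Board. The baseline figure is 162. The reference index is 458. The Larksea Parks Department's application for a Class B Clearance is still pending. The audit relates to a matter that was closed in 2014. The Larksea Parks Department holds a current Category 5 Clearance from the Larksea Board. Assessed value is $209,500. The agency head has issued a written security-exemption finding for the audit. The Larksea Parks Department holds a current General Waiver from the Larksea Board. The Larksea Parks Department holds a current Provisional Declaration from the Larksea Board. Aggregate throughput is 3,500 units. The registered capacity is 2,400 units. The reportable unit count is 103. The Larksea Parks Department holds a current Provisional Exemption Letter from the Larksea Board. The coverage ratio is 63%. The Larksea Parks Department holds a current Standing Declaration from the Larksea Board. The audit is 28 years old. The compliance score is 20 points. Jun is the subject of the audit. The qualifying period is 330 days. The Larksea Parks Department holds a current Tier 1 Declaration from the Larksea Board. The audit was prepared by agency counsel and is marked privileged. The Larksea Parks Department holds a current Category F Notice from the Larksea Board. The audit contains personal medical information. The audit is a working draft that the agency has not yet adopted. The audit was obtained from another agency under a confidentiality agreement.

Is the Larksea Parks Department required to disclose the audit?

Exception (a) requires that the reference index is below 456; but the reference index is 458, not below 456, so (a) is unavailable.
Exception (b) fails — the audit relates to a closed matter.
Exception (c): a current Standing Clearance is held; a current Standing Declaration is held; a current General Waiver is held — every condition holds. But applying paragraphs (f)–(g): (f) operates against (c): the compliance score is 20 points, below the 21 points limit. (g) is not triggered (the Class B Clearance is not current), so (f) stands. Exception (c) does not apply.
Exception (d)'s conditions are all satisfied: a written security-exemption finding has been issued; the registered capacity is 2,400 units, meeting the 1,980 units threshold; a current Category F Notice is held. But: (h) operates against (d): aggregate throughput is 3,500 units, less than the 4,000 units limit. (i) is not engaged (assessed value is $209,500, short of $233,500), so (h) stands. Exception (d) does not apply.
Exception (e): the coverage ratio is 63%, meeting the 63% threshold; the audit contains personal medical information; the audit was obtained under a confidentiality agreement — every condition holds. Considering the limiting provisions: (j) is triggered (the qualifying period is 330 days, meeting the 320 days threshold), but yields to (k): (k) operates against (j): a current Provisional Declaration is held. (l) is triggered (the reportable unit count is 103, below the 106 limit), but is overridden by (m): (m) operates against (l): a current Provisional Exemption Letter is held. (n) operates (a current Category 5 Clearance is held), but yields to (o): (o) is engaged — the baseline figure is 162, meeting the 124 threshold. (p) is triggered (the record's age is 28 years, meeting the 24 years threshold), but is displaced by (q): (q) operates — Jun is the subject of the audit. (e) remains available.

No — exception (e) applies; the Larksea Parks Department is not required to disclose the audit.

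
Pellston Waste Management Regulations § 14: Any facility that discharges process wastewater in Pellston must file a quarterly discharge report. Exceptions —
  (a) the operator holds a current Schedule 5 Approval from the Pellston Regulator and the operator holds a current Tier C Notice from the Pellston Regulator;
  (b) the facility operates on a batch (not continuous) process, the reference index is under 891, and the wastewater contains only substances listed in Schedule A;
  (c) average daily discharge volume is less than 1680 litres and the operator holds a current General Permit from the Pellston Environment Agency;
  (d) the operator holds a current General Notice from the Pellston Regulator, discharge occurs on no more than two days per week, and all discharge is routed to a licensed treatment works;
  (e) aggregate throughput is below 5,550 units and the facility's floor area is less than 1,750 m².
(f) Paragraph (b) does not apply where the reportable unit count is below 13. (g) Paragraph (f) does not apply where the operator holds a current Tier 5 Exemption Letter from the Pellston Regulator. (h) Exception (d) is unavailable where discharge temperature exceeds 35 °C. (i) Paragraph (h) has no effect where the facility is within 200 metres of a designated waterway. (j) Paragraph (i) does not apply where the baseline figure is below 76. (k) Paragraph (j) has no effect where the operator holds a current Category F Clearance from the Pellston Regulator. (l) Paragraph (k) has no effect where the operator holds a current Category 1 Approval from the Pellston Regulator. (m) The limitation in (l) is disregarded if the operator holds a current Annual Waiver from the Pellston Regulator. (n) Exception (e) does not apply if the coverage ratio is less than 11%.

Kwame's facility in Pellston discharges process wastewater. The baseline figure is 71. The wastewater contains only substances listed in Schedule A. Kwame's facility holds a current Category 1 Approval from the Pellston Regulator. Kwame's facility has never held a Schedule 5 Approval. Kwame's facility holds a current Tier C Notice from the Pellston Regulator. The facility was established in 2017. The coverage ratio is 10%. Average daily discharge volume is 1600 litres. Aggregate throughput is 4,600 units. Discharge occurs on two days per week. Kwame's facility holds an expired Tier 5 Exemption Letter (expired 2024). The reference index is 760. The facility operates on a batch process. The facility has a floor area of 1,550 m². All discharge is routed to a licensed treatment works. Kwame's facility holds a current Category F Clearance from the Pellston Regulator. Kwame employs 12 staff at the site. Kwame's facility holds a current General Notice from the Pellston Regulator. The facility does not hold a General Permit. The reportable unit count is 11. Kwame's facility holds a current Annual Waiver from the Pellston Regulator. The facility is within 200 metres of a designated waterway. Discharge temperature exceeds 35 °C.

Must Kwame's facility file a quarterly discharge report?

No — exception (d) applies; Kwame's facility is not required to file a quarterly discharge report.

Exception (a) fails — the Schedule 5 Approval is not current.
Exception (b)'s conditions are all satisfied: the facility operates on a batch process; the reference index is 760, under the 891 limit; the wastewater is Schedule-A-only. But: (f) is engaged — the reportable unit count is 11, below the 13 limit. (g) is not engaged (the Tier 5 Exemption Letter is not current), so (f) stands. So (b) is unavailable.
Exception (c) does not apply: no General Permit is held.
Exception (d)'s conditions are all satisfied: a current General Notice is held; discharge occurs on no more than two days per week; discharge is routed to a licensed treatment works. Applying paragraphs (h)–(m): (h) would limit (d) — discharge temperature exceeds 35 °C — but (i) sets (h) aside: (i) operates against (h): the facility is within 200 m of a designated waterway. (j) would limit (i) — the baseline figure is 71, below the 76 limit — but (k) sets (j) aside: (k) is triggered — a current Category F Clearance is held. (l) applies (a current Category 1 Approval is held), but is overridden by (m): (m) operates against (l): a current Annual Waiver is held. (d) remains available.
Exception (e) is satisfied on its face — aggregate throughput is 4,600 units, below the 5,550 units limit; the facility's floor area is 1,550 m², less than the 1,750 m² limit. However, paragraph (n) must be considered: (n) operates against (e): the coverage ratio is 10%, less than the 11% limit. (e) is therefore removed.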